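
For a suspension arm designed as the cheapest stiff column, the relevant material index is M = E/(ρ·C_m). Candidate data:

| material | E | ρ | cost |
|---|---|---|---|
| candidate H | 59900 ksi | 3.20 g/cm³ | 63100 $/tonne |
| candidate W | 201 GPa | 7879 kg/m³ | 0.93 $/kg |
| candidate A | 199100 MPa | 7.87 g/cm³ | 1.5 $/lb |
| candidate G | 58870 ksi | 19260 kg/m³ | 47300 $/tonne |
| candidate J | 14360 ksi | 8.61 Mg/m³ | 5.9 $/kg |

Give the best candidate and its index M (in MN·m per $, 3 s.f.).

After converting to SI:
  candidate H: E = 413.0 GPa, ρ = 3200 kg/m³, cost = 63.10 $/kg
  candidate W: E = 201.0 GPa, ρ = 7879 kg/m³, cost = 0.9300 $/kg
  candidate A: E = 199.1 GPa, ρ = 7870 kg/m³, cost = 3.307 $/kg
  candidate G: E = 405.9 GPa, ρ = 19260 kg/m³, cost = 47.30 $/kg
  candidate J: E = 99.01 GPa, ρ = 8610 kg/m³, cost = 5.900 $/kg
  candidate W: M = 27.4 MN·m per $
  candidate A: M = 7.65 MN·m per $
  candidate H: M = 2.05 MN·m per $
  candidate J: M = 1.95 MN·m per $
  candidate G: M = 0.446 MN·m per $
The maximum is for candidate W.

candidate W, M = 27.4 MN·m per $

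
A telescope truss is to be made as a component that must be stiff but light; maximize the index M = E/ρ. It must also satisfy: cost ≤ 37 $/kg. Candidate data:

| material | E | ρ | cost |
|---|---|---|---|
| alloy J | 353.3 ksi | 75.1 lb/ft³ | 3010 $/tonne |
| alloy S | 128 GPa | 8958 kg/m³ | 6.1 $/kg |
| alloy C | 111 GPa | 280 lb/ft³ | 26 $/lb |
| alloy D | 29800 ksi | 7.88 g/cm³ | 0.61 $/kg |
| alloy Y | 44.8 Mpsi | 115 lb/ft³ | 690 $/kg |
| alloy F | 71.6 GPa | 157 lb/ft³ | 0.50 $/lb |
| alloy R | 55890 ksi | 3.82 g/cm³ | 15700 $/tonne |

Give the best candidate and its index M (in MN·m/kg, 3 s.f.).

alloy R, M = 101 MN·m/kg

Screen on constraints: cost ≤ 37 $/kg. Survivors: alloy J, alloy S, alloy D, alloy F, alloy R.
Convert each candidate to consistent units, then evaluate M:
  alloy J: E = 2.436 GPa, ρ = 1203 kg/m³
  alloy S: E = 128.0 GPa, ρ = 8958 kg/m³
  alloy D: E = 205.5 GPa, ρ = 7880 kg/m³
  alloy F: E = 71.60 GPa, ρ = 2515 kg/m³
  alloy R: E = 385.3 GPa, ρ = 3820 kg/m³
  alloy R: M = 101 MN·m/kg
  alloy F: M = 28.5 MN·m/kg
  alloy D: M = 26.1 MN·m/kg
  alloy S: M = 14.3 MN·m/kg
  alloy J: M = 2.02 MN·m/kg
Alloy R has the largest M.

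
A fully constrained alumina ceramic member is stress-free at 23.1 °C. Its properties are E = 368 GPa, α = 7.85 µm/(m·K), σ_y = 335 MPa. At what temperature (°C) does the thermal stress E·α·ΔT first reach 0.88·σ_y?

E·α·ΔT = 294.8 MPa ⇒ ΔT = 294.8 / (368.0×10³ × 7.85×10⁻⁶) = 102.0 K.
T = 23.1 + 102.0 = 125.1 °C.

125 °C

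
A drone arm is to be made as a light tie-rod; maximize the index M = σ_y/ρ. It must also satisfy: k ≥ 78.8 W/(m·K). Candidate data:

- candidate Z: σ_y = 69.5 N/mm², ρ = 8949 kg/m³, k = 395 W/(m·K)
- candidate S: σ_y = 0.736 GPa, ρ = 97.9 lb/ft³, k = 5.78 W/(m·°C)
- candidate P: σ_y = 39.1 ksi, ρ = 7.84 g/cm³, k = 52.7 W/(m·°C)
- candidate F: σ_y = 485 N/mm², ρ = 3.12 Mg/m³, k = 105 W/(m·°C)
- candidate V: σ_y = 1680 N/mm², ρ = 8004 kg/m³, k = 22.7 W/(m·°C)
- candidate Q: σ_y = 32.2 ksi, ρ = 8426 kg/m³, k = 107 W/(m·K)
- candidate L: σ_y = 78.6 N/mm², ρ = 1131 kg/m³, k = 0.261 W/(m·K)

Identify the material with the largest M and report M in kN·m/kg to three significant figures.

candidate F, M = 155 kN·m/kg

Screen on constraints: k ≥ 78.8 W/(m·K). Survivors: candidate Z, candidate F, candidate Q.
Convert each candidate to consistent units, then evaluate M:
  candidate Z: σ_y = 69.50 MPa, ρ = 8949 kg/m³
  candidate F: σ_y = 485.0 MPa, ρ = 3120 kg/m³
  candidate Q: σ_y = 222.0 MPa, ρ = 8426 kg/m³
  candidate F: M = 155 kN·m/kg
  candidate Q: M = 26.3 kN·m/kg
  candidate Z: M = 7.77 kN·m/kg
Highest index: candidate F.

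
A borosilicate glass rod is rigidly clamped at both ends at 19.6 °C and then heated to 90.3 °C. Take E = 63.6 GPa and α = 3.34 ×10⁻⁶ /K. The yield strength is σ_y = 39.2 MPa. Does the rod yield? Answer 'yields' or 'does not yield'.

ΔT = 70.70 K. Constrained thermal stress σ = E·α·ΔT = 63.60×10³ MPa × 3.34×10⁻⁶ × 70.70 = 15.0 MPa (compressive).
Compare to σ_y = 39.2 MPa: σ < σ_y, so it does not yield.

does not yield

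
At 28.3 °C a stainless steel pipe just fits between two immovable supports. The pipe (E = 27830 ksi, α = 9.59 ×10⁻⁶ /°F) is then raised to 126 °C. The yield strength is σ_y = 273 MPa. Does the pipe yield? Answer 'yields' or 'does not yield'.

yields

E = 27830 ksi = 191.9 GPa.
α = 9.59×10⁻⁶/°F × 9/5 = 17.3×10⁻⁶/K.
ΔT = 97.70 K. Constrained thermal stress σ = E·α·ΔT = 191.9×10³ MPa × 17.3×10⁻⁶ × 97.70 = 324 MPa (compressive).
Compare to σ_y = 273 MPa: σ ≥ σ_y, so it yields.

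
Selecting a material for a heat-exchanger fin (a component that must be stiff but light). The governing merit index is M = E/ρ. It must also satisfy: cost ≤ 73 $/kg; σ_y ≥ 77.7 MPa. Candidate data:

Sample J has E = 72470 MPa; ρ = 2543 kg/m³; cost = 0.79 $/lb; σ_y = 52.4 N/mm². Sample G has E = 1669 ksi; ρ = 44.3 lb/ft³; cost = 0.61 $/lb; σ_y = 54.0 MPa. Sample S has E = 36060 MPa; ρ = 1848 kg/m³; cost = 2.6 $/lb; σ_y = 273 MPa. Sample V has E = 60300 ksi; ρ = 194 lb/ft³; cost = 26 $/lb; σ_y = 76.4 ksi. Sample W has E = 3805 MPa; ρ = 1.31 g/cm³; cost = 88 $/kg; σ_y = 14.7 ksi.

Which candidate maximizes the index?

sample V

Screen on constraints: cost ≤ 73 $/kg; σ_y ≥ 77.7 MPa. Survivors: sample S, sample V.
Putting every candidate on a common basis:
  sample S: E = 36.06 GPa, ρ = 1848 kg/m³
  sample V: E = 415.8 GPa, ρ = 3108 kg/m³
  sample V: M = 134 MN·m/kg
  sample S: M = 19.5 MN·m/kg
Sample V has the largest M.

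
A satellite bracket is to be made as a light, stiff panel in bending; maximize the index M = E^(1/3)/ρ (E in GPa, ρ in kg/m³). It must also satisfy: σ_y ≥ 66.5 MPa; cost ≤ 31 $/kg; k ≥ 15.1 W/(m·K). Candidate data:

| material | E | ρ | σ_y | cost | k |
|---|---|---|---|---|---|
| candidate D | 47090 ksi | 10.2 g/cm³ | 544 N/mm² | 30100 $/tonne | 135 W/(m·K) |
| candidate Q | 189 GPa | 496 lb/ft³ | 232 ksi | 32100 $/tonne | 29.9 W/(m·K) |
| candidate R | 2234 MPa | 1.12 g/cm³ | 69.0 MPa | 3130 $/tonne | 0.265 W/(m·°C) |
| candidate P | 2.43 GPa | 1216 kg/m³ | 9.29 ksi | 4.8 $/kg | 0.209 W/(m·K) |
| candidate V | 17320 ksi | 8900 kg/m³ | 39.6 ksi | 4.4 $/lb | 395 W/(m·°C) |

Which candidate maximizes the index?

candidate D

Screen on constraints: σ_y ≥ 66.5 MPa; cost ≤ 31 $/kg; k ≥ 15.1 W/(m·K). Survivors: candidate D, candidate V.
Normalizing units and computing the index:
  candidate D: E = 324.7 GPa, ρ = 10200 kg/m³
  candidate V: E = 119.4 GPa, ρ = 8900 kg/m³
  candidate D: M = 0.674×10⁻³
  candidate V: M = 0.553×10⁻³
Highest index: candidate D.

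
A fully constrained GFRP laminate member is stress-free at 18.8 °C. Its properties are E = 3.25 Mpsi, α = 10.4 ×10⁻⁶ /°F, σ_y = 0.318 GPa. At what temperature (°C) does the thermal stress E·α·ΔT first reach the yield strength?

777 °C

E = 3.25 Mpsi = 22.41 GPa.
α = 10.4×10⁻⁶/°F × 9/5 = 18.7×10⁻⁶/K.
σ_y = 0.318 GPa = 318.0 MPa.
E·α·ΔT = 318.0 MPa ⇒ ΔT = 318.0 / (22.41×10³ × 18.7×10⁻⁶) = 758.1 K.
T = 18.8 + 758.1 = 776.9 °C.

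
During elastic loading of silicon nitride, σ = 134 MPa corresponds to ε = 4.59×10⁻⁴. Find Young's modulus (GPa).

292 GPa

E = σ/ε = 134 MPa / 4.59×10⁻⁴ = 291900 MPa = 292 GPa.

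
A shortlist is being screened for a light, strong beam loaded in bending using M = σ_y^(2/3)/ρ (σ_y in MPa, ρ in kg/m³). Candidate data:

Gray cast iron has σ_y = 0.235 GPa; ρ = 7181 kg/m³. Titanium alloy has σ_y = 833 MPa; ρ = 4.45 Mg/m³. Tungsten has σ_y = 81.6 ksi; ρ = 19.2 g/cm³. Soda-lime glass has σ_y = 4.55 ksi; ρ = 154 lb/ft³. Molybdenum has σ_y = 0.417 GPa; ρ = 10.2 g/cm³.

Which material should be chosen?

titanium alloy

Convert each candidate to consistent units, then evaluate M:
  gray cast iron: σ_y = 235.0 MPa, ρ = 7181 kg/m³
  titanium alloy: σ_y = 833.0 MPa, ρ = 4450 kg/m³
  tungsten: σ_y = 562.6 MPa, ρ = 19200 kg/m³
  soda-lime glass: σ_y = 31.37 MPa, ρ = 2467 kg/m³
  molybdenum: σ_y = 417.0 MPa, ρ = 10200 kg/m³
  titanium alloy: M = 19.9×10⁻³
  molybdenum: M = 5.47×10⁻³
  gray cast iron: M = 5.30×10⁻³
  soda-lime glass: M = 4.03×10⁻³
  tungsten: M = 3.55×10⁻³
The maximum is for titanium alloy.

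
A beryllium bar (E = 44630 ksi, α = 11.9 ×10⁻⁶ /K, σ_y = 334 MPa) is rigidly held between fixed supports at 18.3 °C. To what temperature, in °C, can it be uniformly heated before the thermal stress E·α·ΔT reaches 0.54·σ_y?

E = 44630 ksi = 307.7 GPa.
E·α·ΔT = 180.4 MPa ⇒ ΔT = 180.4 / (307.7×10³ × 11.9×10⁻⁶) = 49.25 K.
T = 18.3 + 49.25 = 67.55 °C.

67.6 °C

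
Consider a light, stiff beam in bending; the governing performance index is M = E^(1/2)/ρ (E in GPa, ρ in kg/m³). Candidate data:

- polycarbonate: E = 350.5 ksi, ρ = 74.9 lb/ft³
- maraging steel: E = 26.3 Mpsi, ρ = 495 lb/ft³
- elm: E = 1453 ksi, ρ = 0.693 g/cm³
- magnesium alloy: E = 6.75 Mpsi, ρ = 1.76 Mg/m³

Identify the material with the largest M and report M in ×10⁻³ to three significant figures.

In SI units:
  polycarbonate: E = 2.417 GPa, ρ = 1200 kg/m³
  maraging steel: E = 181.3 GPa, ρ = 7929 kg/m³
  elm: E = 10.02 GPa, ρ = 693.0 kg/m³
  magnesium alloy: E = 46.54 GPa, ρ = 1760 kg/m³
  elm: M = 4.57×10⁻³
  magnesium alloy: M = 3.88×10⁻³
  maraging steel: M = 1.70×10⁻³
  polycarbonate: M = 1.30×10⁻³
The maximum is for elm.

elm, M = 4.57×10⁻³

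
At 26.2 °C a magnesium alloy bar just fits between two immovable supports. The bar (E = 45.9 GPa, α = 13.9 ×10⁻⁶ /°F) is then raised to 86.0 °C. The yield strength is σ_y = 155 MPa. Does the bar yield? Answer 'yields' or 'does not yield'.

α = 13.9×10⁻⁶/°F × 9/5 = 25.0×10⁻⁶/K.
ΔT = 59.80 K. Constrained thermal stress σ = E·α·ΔT = 45.90×10³ MPa × 25.0×10⁻⁶ × 59.80 = 68.7 MPa (compressive).
Compare to σ_y = 155 MPa: σ < σ_y, so it does not yield.

does not yield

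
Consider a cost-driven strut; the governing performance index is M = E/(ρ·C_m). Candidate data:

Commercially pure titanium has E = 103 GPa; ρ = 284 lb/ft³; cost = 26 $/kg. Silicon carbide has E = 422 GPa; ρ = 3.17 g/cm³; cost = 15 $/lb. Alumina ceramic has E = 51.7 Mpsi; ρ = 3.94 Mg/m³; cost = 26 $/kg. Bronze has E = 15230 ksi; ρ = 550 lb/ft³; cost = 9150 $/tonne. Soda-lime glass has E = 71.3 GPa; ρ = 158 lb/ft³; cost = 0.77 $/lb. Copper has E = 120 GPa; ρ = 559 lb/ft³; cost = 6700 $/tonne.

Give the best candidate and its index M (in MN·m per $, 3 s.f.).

soda-lime glass, M = 16.6 MN·m per $

Convert each candidate to consistent units, then evaluate M:
  commercially pure titanium: E = 103.0 GPa, ρ = 4549 kg/m³, cost = 26.00 $/kg
  silicon carbide: E = 422.0 GPa, ρ = 3170 kg/m³, cost = 33.07 $/kg
  alumina ceramic: E = 356.5 GPa, ρ = 3940 kg/m³, cost = 26.00 $/kg
  bronze: E = 105.0 GPa, ρ = 8810 kg/m³, cost = 9.150 $/kg
  soda-lime glass: E = 71.30 GPa, ρ = 2531 kg/m³, cost = 1.698 $/kg
  copper: E = 120.0 GPa, ρ = 8954 kg/m³, cost = 6.700 $/kg
  soda-lime glass: M = 16.6 MN·m per $
  silicon carbide: M = 4.03 MN·m per $
  alumina ceramic: M = 3.48 MN·m per $
  copper: M = 2.00 MN·m per $
  bronze: M = 1.30 MN·m per $
  commercially pure titanium: M = 0.871 MN·m per $
Highest index: soda-lime glass.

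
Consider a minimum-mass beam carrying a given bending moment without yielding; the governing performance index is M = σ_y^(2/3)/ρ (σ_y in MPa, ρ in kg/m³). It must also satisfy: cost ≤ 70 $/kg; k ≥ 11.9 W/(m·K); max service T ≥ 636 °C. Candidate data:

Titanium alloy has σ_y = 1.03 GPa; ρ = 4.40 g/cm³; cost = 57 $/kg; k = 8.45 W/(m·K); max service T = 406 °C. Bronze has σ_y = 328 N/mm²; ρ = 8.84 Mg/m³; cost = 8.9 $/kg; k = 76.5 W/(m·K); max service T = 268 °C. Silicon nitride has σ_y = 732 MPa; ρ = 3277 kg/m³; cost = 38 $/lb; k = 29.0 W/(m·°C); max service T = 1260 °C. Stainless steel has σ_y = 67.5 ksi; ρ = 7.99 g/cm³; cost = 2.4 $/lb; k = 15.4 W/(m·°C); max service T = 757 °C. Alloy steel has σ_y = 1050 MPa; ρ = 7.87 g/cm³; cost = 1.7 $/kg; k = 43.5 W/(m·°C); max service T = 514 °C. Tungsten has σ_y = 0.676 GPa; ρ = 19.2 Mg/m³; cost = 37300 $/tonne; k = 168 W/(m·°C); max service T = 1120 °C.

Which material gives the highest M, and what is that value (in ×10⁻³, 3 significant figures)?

stainless steel, M = 7.52×10⁻³

Screen on constraints: cost ≤ 70 $/kg; k ≥ 11.9 W/(m·K); max service T ≥ 636 °C. Survivors: stainless steel, tungsten.
Normalizing units and computing the index:
  stainless steel: σ_y = 465.4 MPa, ρ = 7990 kg/m³
  tungsten: σ_y = 676.0 MPa, ρ = 19200 kg/m³
  stainless steel: M = 7.52×10⁻³
  tungsten: M = 4.01×10⁻³
The maximum is for stainless steel.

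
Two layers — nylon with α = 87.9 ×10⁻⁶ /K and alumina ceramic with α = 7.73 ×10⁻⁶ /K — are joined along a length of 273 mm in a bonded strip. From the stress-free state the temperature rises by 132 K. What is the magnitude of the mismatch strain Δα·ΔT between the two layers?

Δα = |87.9 − 7.73|×10⁻⁶/K = 80.2×10⁻⁶/K.
Mismatch strain = Δα·ΔT = 80.2×10⁻⁶ × 132.0 = 0.0106.

0.0106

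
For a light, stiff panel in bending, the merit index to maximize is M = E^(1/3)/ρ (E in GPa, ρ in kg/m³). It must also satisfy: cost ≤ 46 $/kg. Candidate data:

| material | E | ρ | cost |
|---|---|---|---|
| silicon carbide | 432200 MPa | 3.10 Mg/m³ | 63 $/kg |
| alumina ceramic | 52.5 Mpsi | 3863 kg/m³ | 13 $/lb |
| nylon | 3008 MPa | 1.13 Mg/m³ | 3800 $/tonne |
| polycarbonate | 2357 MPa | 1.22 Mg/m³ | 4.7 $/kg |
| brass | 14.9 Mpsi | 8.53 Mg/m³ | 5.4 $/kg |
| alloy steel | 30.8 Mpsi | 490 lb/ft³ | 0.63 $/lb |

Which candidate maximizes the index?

Screen on constraints: cost ≤ 46 $/kg. Survivors: alumina ceramic, nylon, polycarbonate, brass, alloy steel.
After converting to SI:
  alumina ceramic: E = 362.0 GPa, ρ = 3863 kg/m³
  nylon: E = 3.008 GPa, ρ = 1130 kg/m³
  polycarbonate: E = 2.357 GPa, ρ = 1220 kg/m³
  brass: E = 102.7 GPa, ρ = 8530 kg/m³
  alloy steel: E = 212.4 GPa, ρ = 7849 kg/m³
  alumina ceramic: M = 1.84×10⁻³
  nylon: M = 1.28×10⁻³
  polycarbonate: M = 1.09×10⁻³
  alloy steel: M = 0.760×10⁻³
  brass: M = 0.549×10⁻³
The maximum is for alumina ceramic.

alumina ceramic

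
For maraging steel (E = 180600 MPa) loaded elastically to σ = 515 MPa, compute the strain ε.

E = 180600 MPa = 180.6 GPa = 180600 MPa.
ε = σ/E = 515 / 180600 = 2.85×10⁻³.

2.85×10⁻³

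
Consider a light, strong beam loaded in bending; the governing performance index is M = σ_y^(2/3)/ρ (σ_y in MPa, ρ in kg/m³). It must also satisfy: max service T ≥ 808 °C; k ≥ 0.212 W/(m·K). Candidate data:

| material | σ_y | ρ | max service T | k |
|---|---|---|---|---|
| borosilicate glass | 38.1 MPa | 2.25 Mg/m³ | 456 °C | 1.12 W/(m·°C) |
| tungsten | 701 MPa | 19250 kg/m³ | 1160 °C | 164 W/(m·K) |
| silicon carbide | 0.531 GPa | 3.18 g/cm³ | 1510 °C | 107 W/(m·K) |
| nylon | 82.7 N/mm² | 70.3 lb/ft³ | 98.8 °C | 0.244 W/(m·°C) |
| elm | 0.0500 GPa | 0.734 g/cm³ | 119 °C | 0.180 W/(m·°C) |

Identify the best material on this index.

Screen on constraints: max service T ≥ 808 °C; k ≥ 0.212 W/(m·K). Survivors: tungsten, silicon carbide.
In SI units:
  tungsten: σ_y = 701.0 MPa, ρ = 19250 kg/m³
  silicon carbide: σ_y = 531.0 MPa, ρ = 3180 kg/m³
  silicon carbide: M = 20.6×10⁻³
  tungsten: M = 4.10×10⁻³
The maximum is for silicon carbide.

silicon carbide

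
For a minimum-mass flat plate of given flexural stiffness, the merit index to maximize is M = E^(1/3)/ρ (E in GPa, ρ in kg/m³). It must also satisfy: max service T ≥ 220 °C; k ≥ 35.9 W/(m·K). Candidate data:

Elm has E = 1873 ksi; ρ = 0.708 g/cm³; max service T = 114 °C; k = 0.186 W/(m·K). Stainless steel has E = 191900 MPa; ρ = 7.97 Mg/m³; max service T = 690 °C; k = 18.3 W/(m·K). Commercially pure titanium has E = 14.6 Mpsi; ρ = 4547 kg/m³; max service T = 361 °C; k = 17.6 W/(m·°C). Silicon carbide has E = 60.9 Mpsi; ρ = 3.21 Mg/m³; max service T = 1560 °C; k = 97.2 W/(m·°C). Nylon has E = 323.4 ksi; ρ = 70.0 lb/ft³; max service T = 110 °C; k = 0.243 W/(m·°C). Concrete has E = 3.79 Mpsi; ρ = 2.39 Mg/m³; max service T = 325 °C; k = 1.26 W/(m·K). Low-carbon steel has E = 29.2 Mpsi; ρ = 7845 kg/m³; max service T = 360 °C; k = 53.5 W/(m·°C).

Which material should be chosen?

silicon carbide

Screen on constraints: max service T ≥ 220 °C; k ≥ 35.9 W/(m·K). Survivors: silicon carbide, low-carbon steel.
Normalizing units and computing the index:
  silicon carbide: E = 419.9 GPa, ρ = 3210 kg/m³
  low-carbon steel: E = 201.3 GPa, ρ = 7845 kg/m³
  silicon carbide: M = 2.33×10⁻³
  low-carbon steel: M = 0.747×10⁻³
Silicon carbide ranks first.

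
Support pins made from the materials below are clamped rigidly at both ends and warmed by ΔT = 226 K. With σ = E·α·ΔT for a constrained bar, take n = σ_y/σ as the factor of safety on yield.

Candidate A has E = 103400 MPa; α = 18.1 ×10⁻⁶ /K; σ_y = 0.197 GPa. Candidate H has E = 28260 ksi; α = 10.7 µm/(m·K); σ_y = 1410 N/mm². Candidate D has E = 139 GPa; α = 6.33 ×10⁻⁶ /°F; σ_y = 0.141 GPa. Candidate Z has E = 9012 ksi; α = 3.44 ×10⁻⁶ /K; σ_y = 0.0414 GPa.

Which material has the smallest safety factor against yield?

With everything in SI (GPa, ×10⁻⁶/K, MPa):
  candidate A: E = 103.4, α = 18.1, σ_y = 197.0 → σ = 423 MPa, n = 0.466
  candidate H: E = 194.8, α = 10.7, σ_y = 1410 → σ = 471 MPa, n = 2.99
  candidate D: E = 139.0, α = 11.4, σ_y = 141.0 → σ = 358 MPa, n = 0.394
  candidate Z: E = 62.14, α = 3.44, σ_y = 41.40 → σ = 48.3 MPa, n = 0.857
Smallest n: candidate D with n = 0.394.

candidate D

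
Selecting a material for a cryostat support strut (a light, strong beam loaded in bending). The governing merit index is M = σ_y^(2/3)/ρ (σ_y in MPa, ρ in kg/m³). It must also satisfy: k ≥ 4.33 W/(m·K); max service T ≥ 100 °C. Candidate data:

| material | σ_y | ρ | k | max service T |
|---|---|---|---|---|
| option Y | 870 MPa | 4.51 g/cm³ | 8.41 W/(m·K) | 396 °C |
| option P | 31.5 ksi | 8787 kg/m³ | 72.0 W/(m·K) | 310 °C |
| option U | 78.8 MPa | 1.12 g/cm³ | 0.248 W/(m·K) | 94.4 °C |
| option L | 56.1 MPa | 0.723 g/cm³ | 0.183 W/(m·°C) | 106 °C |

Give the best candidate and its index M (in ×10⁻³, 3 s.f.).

option Y, M = 20.2×10⁻³

Screen on constraints: k ≥ 4.33 W/(m·K); max service T ≥ 100 °C. Survivors: option Y, option P.
Normalizing units and computing the index:
  option Y: σ_y = 870.0 MPa, ρ = 4510 kg/m³
  option P: σ_y = 217.2 MPa, ρ = 8787 kg/m³
  option Y: M = 20.2×10⁻³
  option P: M = 4.11×10⁻³
Option Y ranks first.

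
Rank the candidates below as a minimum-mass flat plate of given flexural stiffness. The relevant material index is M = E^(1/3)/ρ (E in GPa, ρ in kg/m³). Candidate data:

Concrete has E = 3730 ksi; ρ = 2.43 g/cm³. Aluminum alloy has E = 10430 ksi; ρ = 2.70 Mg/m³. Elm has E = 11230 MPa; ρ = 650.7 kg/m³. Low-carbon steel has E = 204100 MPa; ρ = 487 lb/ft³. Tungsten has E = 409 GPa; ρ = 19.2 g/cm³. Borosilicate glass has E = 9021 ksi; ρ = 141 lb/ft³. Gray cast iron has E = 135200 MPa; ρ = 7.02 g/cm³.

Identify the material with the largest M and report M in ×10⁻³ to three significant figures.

elm, M = 3.44×10⁻³

In SI units:
  concrete: E = 25.72 GPa, ρ = 2430 kg/m³
  aluminum alloy: E = 71.91 GPa, ρ = 2700 kg/m³
  elm: E = 11.23 GPa, ρ = 650.7 kg/m³
  low-carbon steel: E = 204.1 GPa, ρ = 7801 kg/m³
  tungsten: E = 409.0 GPa, ρ = 19200 kg/m³
  borosilicate glass: E = 62.20 GPa, ρ = 2259 kg/m³
  gray cast iron: E = 135.2 GPa, ρ = 7020 kg/m³
  elm: M = 3.44×10⁻³
  borosilicate glass: M = 1.75×10⁻³
  aluminum alloy: M = 1.54×10⁻³
  concrete: M = 1.21×10⁻³
  low-carbon steel: M = 0.755×10⁻³
  gray cast iron: M = 0.731×10⁻³
  tungsten: M = 0.387×10⁻³
Elm has the largest M.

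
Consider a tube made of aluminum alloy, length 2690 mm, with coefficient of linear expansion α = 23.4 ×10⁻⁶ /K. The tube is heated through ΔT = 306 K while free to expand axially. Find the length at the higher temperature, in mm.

2709.3 mm

ΔL = α·L₀·ΔT = 23.4×10⁻⁶ × 2690 mm × 306.0 K = 19.3 mm.
L = L₀ + ΔL = 2690 + 19.3 = 2709.3 mm.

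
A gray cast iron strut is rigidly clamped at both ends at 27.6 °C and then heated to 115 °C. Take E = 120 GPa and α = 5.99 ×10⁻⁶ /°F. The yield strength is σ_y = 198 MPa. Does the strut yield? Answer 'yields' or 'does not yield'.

α = 5.99×10⁻⁶/°F × 9/5 = 10.8×10⁻⁶/K.
ΔT = 87.40 K. Constrained thermal stress σ = E·α·ΔT = 120.0×10³ MPa × 10.8×10⁻⁶ × 87.40 = 113 MPa (compressive).
Compare to σ_y = 198 MPa: σ < σ_y, so it does not yield.

does not yield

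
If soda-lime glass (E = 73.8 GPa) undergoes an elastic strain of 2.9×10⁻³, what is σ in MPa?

σ = E·ε = 73800 MPa × 2.9×10⁻³ = 214 MPa.

214 MPa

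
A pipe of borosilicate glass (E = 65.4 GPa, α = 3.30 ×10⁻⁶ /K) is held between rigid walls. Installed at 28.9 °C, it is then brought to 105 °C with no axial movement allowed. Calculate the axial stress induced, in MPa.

16.4 MPa

ΔT = 76.10 K. Constrained thermal stress σ = E·α·ΔT = 65.40×10³ MPa × 3.30×10⁻⁶ × 76.10 = 16.4 MPa (compressive).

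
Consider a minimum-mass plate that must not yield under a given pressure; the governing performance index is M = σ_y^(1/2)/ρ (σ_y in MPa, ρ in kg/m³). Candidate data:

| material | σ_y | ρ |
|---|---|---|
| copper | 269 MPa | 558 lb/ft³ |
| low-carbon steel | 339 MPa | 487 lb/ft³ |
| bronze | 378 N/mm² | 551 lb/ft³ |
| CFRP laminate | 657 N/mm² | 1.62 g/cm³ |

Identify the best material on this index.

Putting every candidate on a common basis:
  copper: σ_y = 269.0 MPa, ρ = 8938 kg/m³
  low-carbon steel: σ_y = 339.0 MPa, ρ = 7801 kg/m³
  bronze: σ_y = 378.0 MPa, ρ = 8826 kg/m³
  CFRP laminate: σ_y = 657.0 MPa, ρ = 1620 kg/m³
  CFRP laminate: M = 15.8×10⁻³
  low-carbon steel: M = 2.36×10⁻³
  bronze: M = 2.20×10⁻³
  copper: M = 1.83×10⁻³
CFRP laminate has the largest M.

CFRP laminate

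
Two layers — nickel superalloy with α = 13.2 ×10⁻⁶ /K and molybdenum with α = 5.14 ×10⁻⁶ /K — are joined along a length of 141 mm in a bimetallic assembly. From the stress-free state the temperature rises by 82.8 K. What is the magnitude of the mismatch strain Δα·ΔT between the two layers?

Δα = |13.2 − 5.14|×10⁻⁶/K = 8.06×10⁻⁶/K.
Mismatch strain = Δα·ΔT = 8.06×10⁻⁶ × 82.8 = 6.67×10⁻⁴.

6.67×10⁻⁴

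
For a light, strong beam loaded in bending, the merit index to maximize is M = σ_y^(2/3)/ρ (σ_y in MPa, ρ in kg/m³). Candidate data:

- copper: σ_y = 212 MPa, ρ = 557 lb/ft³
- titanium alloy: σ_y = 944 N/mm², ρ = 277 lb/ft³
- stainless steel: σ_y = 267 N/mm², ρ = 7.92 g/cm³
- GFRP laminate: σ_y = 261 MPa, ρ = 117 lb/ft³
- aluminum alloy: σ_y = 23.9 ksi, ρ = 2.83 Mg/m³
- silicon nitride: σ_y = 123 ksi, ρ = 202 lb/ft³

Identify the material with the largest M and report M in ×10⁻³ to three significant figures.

Convert each candidate to consistent units, then evaluate M:
  copper: σ_y = 212.0 MPa, ρ = 8922 kg/m³
  titanium alloy: σ_y = 944.0 MPa, ρ = 4437 kg/m³
  stainless steel: σ_y = 267.0 MPa, ρ = 7920 kg/m³
  GFRP laminate: σ_y = 261.0 MPa, ρ = 1874 kg/m³
  aluminum alloy: σ_y = 164.8 MPa, ρ = 2830 kg/m³
  silicon nitride: σ_y = 848.1 MPa, ρ = 3236 kg/m³
  silicon nitride: M = 27.7×10⁻³
  GFRP laminate: M = 21.8×10⁻³
  titanium alloy: M = 21.7×10⁻³
  aluminum alloy: M = 10.6×10⁻³
  stainless steel: M = 5.24×10⁻³
  copper: M = 3.98×10⁻³
Highest index: silicon nitride.

silicon nitride, M = 27.7×10⁻³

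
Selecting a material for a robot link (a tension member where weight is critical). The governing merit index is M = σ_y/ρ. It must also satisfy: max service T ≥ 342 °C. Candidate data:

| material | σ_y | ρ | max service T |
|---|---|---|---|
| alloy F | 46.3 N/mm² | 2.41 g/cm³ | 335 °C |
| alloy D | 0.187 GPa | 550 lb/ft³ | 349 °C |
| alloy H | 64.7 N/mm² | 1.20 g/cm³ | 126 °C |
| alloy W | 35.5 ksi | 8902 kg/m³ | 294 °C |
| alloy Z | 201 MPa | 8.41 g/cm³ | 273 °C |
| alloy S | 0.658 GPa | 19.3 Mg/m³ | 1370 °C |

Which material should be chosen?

Screen on constraints: max service T ≥ 342 °C. Survivors: alloy D, alloy S.
Convert each candidate to consistent units, then evaluate M:
  alloy D: σ_y = 187.0 MPa, ρ = 8810 kg/m³
  alloy S: σ_y = 658.0 MPa, ρ = 19300 kg/m³
  alloy S: M = 34.1 kN·m/kg
  alloy D: M = 21.2 kN·m/kg
The maximum is for alloy S.

alloy S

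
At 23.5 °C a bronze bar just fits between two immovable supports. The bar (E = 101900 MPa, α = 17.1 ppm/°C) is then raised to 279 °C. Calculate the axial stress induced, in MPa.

445 MPa

E = 101900 MPa = 101.9 GPa.
ΔT = 255.5 K. Constrained thermal stress σ = E·α·ΔT = 101.9×10³ MPa × 17.1×10⁻⁶ × 255.5 = 445 MPa (compressive).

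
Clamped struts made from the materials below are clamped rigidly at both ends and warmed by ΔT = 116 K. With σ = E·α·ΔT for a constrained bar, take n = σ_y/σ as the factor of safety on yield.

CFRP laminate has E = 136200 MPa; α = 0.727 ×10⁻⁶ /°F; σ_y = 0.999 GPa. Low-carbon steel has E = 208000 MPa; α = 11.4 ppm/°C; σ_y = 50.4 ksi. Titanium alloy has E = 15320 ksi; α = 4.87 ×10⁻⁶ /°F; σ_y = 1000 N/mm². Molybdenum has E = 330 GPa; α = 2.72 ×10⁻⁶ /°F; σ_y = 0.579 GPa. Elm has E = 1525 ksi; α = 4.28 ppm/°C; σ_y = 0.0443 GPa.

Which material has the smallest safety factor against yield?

With everything in SI (GPa, ×10⁻⁶/K, MPa):
  CFRP laminate: E = 136.2, α = 1.31, σ_y = 999.0 → σ = 20.7 MPa, n = 48.3
  low-carbon steel: E = 208.0, α = 11.4, σ_y = 347.5 → σ = 275 MPa, n = 1.26
  titanium alloy: E = 105.6, α = 8.77, σ_y = 1000 → σ = 107 MPa, n = 9.31
  molybdenum: E = 330.0, α = 4.90, σ_y = 579.0 → σ = 187 MPa, n = 3.09
  elm: E = 10.51, α = 4.28, σ_y = 44.30 → σ = 5.22 MPa, n = 8.49
Low-carbon steel has the lowest safety factor, n = 1.26.

low-carbon steel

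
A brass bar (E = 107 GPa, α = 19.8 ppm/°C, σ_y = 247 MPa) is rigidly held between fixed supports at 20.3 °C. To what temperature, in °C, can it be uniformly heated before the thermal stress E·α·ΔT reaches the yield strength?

137 °C

E·α·ΔT = 247.0 MPa ⇒ ΔT = 247.0 / (107.0×10³ × 19.8×10⁻⁶) = 116.6 K.
T = 20.3 + 116.6 = 136.9 °C.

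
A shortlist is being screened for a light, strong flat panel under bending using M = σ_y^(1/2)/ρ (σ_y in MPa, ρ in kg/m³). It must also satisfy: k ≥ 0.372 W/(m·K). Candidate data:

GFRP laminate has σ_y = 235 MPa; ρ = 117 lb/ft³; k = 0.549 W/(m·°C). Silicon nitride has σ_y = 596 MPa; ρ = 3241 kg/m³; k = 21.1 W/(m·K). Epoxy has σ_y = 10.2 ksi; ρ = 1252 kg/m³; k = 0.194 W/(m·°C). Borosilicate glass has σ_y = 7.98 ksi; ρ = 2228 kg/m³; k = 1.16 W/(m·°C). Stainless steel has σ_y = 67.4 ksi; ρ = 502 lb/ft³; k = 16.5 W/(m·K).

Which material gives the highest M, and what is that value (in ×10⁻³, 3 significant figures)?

GFRP laminate, M = 8.18×10⁻³

Screen on constraints: k ≥ 0.372 W/(m·K). Survivors: GFRP laminate, silicon nitride, borosilicate glass, stainless steel.
Putting every candidate on a common basis:
  GFRP laminate: σ_y = 235.0 MPa, ρ = 1874 kg/m³
  silicon nitride: σ_y = 596.0 MPa, ρ = 3241 kg/m³
  borosilicate glass: σ_y = 55.02 MPa, ρ = 2228 kg/m³
  stainless steel: σ_y = 464.7 MPa, ρ = 8041 kg/m³
  GFRP laminate: M = 8.18×10⁻³
  silicon nitride: M = 7.53×10⁻³
  borosilicate glass: M = 3.33×10⁻³
  stainless steel: M = 2.68×10⁻³
GFRP laminate ranks first.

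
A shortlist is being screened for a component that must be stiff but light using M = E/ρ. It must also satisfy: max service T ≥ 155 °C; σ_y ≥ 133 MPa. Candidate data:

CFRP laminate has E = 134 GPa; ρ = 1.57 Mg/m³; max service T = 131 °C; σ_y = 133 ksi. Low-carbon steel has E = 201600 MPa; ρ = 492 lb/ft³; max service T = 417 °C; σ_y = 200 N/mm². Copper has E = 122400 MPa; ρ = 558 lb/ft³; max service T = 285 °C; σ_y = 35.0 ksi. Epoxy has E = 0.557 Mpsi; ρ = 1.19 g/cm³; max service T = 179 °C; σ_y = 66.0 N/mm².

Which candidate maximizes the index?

low-carbon steel

Screen on constraints: max service T ≥ 155 °C; σ_y ≥ 133 MPa. Survivors: low-carbon steel, copper.
Normalizing units and computing the index:
  low-carbon steel: E = 201.6 GPa, ρ = 7881 kg/m³
  copper: E = 122.4 GPa, ρ = 8938 kg/m³
  low-carbon steel: M = 25.6 MN·m/kg
  copper: M = 13.7 MN·m/kg
Highest index: low-carbon steel.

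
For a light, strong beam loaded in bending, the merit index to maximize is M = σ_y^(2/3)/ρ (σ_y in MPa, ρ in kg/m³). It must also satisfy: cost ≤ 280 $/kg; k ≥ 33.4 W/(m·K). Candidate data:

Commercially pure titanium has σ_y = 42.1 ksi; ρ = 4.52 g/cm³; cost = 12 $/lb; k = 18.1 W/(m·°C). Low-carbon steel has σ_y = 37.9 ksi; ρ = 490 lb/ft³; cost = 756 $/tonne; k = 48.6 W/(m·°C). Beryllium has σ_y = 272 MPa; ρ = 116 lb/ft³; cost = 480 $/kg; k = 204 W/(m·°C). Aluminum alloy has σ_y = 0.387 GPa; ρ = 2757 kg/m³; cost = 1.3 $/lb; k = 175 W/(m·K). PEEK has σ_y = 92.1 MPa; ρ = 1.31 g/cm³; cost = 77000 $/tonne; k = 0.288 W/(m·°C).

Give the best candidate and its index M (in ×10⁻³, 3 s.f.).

Screen on constraints: cost ≤ 280 $/kg; k ≥ 33.4 W/(m·K). Survivors: low-carbon steel, aluminum alloy.
After converting to SI:
  low-carbon steel: σ_y = 261.3 MPa, ρ = 7849 kg/m³
  aluminum alloy: σ_y = 387.0 MPa, ρ = 2757 kg/m³
  aluminum alloy: M = 19.3×10⁻³
  low-carbon steel: M = 5.21×10⁻³
Aluminum alloy has the largest M.

aluminum alloy, M = 19.3×10⁻³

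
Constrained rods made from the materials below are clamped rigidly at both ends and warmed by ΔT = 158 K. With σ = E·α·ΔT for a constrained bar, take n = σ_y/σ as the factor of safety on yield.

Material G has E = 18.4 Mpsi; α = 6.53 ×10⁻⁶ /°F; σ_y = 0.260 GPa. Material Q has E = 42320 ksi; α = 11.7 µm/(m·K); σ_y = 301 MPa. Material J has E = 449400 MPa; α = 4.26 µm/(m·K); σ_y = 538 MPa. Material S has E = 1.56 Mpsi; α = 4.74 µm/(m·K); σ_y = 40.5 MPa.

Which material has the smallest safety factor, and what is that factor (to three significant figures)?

material Q, n = 0.558

Converting E to GPa, α to ×10⁻⁶/K, σ_y to MPa, then σ and n for each:
  material G: E = 126.9, α = 11.8, σ_y = 260.0 → σ = 236 MPa, n = 1.10
  material Q: E = 291.8, α = 11.7, σ_y = 301.0 → σ = 539 MPa, n = 0.558
  material J: E = 449.4, α = 4.26, σ_y = 538.0 → σ = 302 MPa, n = 1.78
  material S: E = 10.76, α = 4.74, σ_y = 40.50 → σ = 8.06 MPa, n = 5.03
Smallest n: material Q with n = 0.558.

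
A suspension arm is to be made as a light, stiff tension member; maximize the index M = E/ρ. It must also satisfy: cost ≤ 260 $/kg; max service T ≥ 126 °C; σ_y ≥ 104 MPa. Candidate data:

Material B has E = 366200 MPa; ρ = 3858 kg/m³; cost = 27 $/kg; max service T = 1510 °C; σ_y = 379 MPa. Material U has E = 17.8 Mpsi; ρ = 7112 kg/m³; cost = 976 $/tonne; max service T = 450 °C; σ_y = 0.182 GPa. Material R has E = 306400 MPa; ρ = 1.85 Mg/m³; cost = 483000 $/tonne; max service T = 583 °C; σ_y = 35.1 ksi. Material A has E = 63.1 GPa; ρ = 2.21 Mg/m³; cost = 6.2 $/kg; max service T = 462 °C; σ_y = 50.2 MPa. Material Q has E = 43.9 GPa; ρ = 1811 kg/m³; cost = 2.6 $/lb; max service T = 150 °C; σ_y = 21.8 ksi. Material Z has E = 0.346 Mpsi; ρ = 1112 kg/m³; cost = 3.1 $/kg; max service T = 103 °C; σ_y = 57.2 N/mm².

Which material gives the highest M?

Screen on constraints: cost ≤ 260 $/kg; max service T ≥ 126 °C; σ_y ≥ 104 MPa. Survivors: material B, material U, material Q.
Normalizing units and computing the index:
  material B: E = 366.2 GPa, ρ = 3858 kg/m³
  material U: E = 122.7 GPa, ρ = 7112 kg/m³
  material Q: E = 43.90 GPa, ρ = 1811 kg/m³
  material B: M = 94.9 MN·m/kg
  material Q: M = 24.2 MN·m/kg
  material U: M = 17.3 MN·m/kg
Highest index: material B.

material B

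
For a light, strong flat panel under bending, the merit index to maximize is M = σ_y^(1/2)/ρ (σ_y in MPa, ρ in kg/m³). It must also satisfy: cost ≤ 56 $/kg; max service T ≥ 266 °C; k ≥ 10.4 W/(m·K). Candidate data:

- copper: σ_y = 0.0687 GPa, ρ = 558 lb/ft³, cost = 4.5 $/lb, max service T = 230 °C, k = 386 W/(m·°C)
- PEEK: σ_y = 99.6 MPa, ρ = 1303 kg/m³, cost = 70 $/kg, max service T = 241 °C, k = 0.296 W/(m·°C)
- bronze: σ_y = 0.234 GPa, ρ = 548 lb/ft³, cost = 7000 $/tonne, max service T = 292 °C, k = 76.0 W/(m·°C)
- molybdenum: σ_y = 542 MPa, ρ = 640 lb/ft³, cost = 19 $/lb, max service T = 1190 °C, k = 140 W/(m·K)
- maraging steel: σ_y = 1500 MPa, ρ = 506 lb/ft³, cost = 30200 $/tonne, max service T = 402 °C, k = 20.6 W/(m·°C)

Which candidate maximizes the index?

Screen on constraints: cost ≤ 56 $/kg; max service T ≥ 266 °C; k ≥ 10.4 W/(m·K). Survivors: bronze, molybdenum, maraging steel.
In SI units:
  bronze: σ_y = 234.0 MPa, ρ = 8778 kg/m³
  molybdenum: σ_y = 542.0 MPa, ρ = 10250 kg/m³
  maraging steel: σ_y = 1500 MPa, ρ = 8105 kg/m³
  maraging steel: M = 4.78×10⁻³
  molybdenum: M = 2.27×10⁻³
  bronze: M = 1.74×10⁻³
Maraging steel has the largest M.

maraging steel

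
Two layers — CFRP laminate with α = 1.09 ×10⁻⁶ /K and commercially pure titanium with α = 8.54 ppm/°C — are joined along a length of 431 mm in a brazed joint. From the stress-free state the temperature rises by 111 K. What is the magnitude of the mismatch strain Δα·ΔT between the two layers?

8.27×10⁻⁴

Δα = |1.09 − 8.54|×10⁻⁶/K = 7.45×10⁻⁶/K.
Mismatch strain = Δα·ΔT = 7.45×10⁻⁶ × 111.0 = 8.27×10⁻⁴.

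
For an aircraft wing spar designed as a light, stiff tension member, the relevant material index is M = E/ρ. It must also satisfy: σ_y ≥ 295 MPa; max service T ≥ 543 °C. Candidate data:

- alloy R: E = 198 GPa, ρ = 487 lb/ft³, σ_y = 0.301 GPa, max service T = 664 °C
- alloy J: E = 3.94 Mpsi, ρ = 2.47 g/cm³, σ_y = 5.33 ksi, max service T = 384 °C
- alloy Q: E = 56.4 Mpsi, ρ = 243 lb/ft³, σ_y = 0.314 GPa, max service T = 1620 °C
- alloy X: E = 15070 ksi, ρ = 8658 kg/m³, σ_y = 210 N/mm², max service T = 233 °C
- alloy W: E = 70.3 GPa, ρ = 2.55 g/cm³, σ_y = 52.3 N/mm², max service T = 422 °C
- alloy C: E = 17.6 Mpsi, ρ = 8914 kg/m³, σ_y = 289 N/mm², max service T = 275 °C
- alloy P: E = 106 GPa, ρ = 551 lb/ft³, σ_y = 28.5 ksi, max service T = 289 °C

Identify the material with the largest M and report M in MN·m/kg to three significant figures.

Screen on constraints: σ_y ≥ 295 MPa; max service T ≥ 543 °C. Survivors: alloy R, alloy Q.
Normalizing units and computing the index:
  alloy R: E = 198.0 GPa, ρ = 7801 kg/m³
  alloy Q: E = 388.9 GPa, ρ = 3892 kg/m³
  alloy Q: M = 99.9 MN·m/kg
  alloy R: M = 25.4 MN·m/kg
The maximum is for alloy Q.

alloy Q, M = 99.9 MN·m/kg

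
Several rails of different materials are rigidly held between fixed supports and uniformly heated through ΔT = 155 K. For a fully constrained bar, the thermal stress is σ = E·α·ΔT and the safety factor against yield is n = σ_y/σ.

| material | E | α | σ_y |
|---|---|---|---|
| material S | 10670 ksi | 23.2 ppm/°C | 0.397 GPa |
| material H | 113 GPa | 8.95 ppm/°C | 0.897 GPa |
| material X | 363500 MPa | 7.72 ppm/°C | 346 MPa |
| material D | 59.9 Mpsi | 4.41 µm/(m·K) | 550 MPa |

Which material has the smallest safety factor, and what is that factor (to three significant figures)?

material X, n = 0.795

Per material, after unit conversion:
  material S: E = 73.57, α = 23.2, σ_y = 397.0 → σ = 265 MPa, n = 1.50
  material H: E = 113.0, α = 8.95, σ_y = 897.0 → σ = 157 MPa, n = 5.72
  material X: E = 363.5, α = 7.72, σ_y = 346.0 → σ = 435 MPa, n = 0.795
  material D: E = 413.0, α = 4.41, σ_y = 550.0 → σ = 282 MPa, n = 1.95
The minimum is material X at n = 0.795.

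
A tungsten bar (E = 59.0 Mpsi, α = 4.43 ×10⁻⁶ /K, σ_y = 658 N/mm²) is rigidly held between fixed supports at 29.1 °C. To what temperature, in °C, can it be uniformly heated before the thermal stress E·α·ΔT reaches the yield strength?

E = 59.0 Mpsi = 406.8 GPa.
σ_y = 658 N/mm² = 658.0 MPa.
E·α·ΔT = 658.0 MPa ⇒ ΔT = 658.0 / (406.8×10³ × 4.43×10⁻⁶) = 365.1 K.
T = 29.1 + 365.1 = 394.2 °C.

394 °C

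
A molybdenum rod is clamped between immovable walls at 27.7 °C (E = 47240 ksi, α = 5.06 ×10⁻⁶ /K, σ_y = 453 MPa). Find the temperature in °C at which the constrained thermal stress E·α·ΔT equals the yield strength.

303 °C

E = 47240 ksi = 325.7 GPa.
E·α·ΔT = 453.0 MPa ⇒ ΔT = 453.0 / (325.7×10³ × 5.06×10⁻⁶) = 274.9 K.
T = 27.7 + 274.9 = 302.6 °C.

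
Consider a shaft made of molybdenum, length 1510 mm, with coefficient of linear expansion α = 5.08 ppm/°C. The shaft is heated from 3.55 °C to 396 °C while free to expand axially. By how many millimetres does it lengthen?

ΔT = 396 − 3.55 = 392.4 K.
ΔL = α·L₀·ΔT = 5.08×10⁻⁶ × 1510 mm × 392.4 K = 3.01 mm.

3.01 mm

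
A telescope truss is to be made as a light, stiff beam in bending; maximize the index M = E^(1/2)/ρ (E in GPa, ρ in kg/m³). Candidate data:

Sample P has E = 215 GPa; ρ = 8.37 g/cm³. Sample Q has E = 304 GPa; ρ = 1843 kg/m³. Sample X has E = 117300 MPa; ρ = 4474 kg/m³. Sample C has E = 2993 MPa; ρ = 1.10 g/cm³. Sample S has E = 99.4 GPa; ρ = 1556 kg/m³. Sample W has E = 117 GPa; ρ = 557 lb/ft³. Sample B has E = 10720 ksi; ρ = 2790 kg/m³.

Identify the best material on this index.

sample Q

Convert each candidate to consistent units, then evaluate M:
  sample P: E = 215.0 GPa, ρ = 8370 kg/m³
  sample Q: E = 304.0 GPa, ρ = 1843 kg/m³
  sample X: E = 117.3 GPa, ρ = 4474 kg/m³
  sample C: E = 2.993 GPa, ρ = 1100 kg/m³
  sample S: E = 99.40 GPa, ρ = 1556 kg/m³
  sample W: E = 117.0 GPa, ρ = 8922 kg/m³
  sample B: E = 73.91 GPa, ρ = 2790 kg/m³
  sample Q: M = 9.46×10⁻³
  sample S: M = 6.41×10⁻³
  sample B: M = 3.08×10⁻³
  sample X: M = 2.42×10⁻³
  sample P: M = 1.75×10⁻³
  sample C: M = 1.57×10⁻³
  sample W: M = 1.21×10⁻³
Sample Q has the largest M.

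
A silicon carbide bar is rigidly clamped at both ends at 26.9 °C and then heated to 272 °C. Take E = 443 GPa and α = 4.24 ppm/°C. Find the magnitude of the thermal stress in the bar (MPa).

ΔT = 245.1 K. Constrained thermal stress σ = E·α·ΔT = 443.0×10³ MPa × 4.24×10⁻⁶ × 245.1 = 460 MPa (compressive).

460 MPa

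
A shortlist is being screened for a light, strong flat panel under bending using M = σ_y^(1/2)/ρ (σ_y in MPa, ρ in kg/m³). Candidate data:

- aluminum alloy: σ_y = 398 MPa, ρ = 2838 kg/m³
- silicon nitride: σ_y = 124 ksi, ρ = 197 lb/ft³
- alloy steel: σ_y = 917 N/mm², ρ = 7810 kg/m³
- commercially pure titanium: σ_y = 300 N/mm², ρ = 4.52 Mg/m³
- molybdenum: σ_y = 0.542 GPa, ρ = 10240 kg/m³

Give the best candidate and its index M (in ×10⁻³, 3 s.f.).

After converting to SI:
  aluminum alloy: σ_y = 398.0 MPa, ρ = 2838 kg/m³
  silicon nitride: σ_y = 855.0 MPa, ρ = 3156 kg/m³
  alloy steel: σ_y = 917.0 MPa, ρ = 7810 kg/m³
  commercially pure titanium: σ_y = 300.0 MPa, ρ = 4520 kg/m³
  molybdenum: σ_y = 542.0 MPa, ρ = 10240 kg/m³
  silicon nitride: M = 9.27×10⁻³
  aluminum alloy: M = 7.03×10⁻³
  alloy steel: M = 3.88×10⁻³
  commercially pure titanium: M = 3.83×10⁻³
  molybdenum: M = 2.27×10⁻³
Silicon nitride ranks first.

silicon nitride, M = 9.27×10⁻³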